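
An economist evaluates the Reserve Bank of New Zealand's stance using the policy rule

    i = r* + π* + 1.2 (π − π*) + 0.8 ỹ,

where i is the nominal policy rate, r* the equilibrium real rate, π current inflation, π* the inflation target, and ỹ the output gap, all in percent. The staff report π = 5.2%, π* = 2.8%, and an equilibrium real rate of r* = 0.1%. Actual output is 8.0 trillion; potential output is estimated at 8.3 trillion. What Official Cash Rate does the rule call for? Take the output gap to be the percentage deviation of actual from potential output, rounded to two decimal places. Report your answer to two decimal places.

2.89%

Output gap = 100 × (8.0 − 8.3) / 8.3 = -3.61%.
i = 0.10 + 2.80 + 1.2 × (5.20 − 2.80) + 0.8 × (-3.61)
   = 0.10 + 2.8 + 2.88 − 2.888 = 2.89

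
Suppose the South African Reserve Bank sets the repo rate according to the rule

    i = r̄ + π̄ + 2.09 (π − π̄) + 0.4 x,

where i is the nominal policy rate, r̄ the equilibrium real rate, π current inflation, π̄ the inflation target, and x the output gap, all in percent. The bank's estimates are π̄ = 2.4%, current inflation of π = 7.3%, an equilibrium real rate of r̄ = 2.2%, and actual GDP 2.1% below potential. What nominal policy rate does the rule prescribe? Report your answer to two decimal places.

Output 2.1% below potential → x = -2.1.
i = 2.2 + 2.4 + 2.09 × (7.3 − 2.4) + 0.4 × (-2.1)
   = 2.2 + 2.4 + 10.241 − 0.84 = 14.00

14.00%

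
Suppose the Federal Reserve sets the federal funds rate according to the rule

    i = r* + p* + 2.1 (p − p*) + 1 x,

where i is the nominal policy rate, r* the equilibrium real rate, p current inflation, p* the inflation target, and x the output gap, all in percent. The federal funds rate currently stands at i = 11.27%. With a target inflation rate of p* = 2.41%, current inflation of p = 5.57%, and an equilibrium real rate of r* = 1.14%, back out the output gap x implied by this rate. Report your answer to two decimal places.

1.08%

1 x = 11.27 − 1.14 − 2.41 − 2.1 × (5.57 − 2.41) = 1.084
x = 1.084 / 1 = 1.08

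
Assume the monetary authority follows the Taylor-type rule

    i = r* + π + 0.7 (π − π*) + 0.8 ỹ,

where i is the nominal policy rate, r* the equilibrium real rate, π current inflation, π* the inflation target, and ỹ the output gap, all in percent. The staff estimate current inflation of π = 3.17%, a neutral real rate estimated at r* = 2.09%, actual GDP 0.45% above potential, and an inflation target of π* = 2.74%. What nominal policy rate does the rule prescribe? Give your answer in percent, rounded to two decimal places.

Output 0.45% above potential → ỹ = 0.45.
i = 2.09 + 3.17 + 0.7 × (3.17 − 2.74) + 0.8 × 0.45
   = 2.09 + 3.17 + 0.301 + 0.36 = 5.92

5.92%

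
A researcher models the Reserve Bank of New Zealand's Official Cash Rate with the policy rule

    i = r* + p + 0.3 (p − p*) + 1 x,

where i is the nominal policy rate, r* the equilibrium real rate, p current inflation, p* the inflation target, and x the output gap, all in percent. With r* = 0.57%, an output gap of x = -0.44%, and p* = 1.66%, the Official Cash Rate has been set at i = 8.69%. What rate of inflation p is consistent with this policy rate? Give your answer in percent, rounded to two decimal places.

Collecting p: i = r* + (1 + 0.3) p − 0.3 p* + 1 x
1.3 p = 8.69 − 0.57 + 0.3 × 1.66 − 1 × (-0.44) = 9.058
p = 9.058 / 1.3 = 6.97

6.97%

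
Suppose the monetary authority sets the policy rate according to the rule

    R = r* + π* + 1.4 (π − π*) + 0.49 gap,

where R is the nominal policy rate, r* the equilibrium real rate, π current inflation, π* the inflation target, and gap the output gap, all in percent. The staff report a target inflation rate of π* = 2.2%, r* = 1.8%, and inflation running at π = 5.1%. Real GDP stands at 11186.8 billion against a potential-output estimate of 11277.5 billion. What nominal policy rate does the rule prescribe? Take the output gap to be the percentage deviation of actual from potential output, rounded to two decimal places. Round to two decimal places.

Output gap = 100 × (11186.8 − 11277.5) / 11277.5 = -0.80%.
R = 1.80 + 2.20 + 1.4 × (5.10 − 2.20) + 0.49 × (-0.80)
   = 1.80 + 2.2 + 4.06 − 0.392 = 7.67

7.67%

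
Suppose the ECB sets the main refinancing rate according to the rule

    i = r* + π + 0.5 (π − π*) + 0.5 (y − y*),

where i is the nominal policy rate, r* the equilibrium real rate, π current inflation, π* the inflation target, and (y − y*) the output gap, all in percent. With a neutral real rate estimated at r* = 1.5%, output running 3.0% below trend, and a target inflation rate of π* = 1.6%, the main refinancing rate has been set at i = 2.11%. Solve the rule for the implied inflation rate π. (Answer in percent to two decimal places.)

Output 3.0% below potential → (y − y*) = -3.0.
Collecting π: i = r* + (1 + 0.5) π − 0.5 π* + 0.5 (y − y*)
1.5 π = 2.11 − 1.5 + 0.5 × 1.6 − 0.5 × (-3.0) = 2.91
π = 2.91 / 1.5 = 1.94

1.94%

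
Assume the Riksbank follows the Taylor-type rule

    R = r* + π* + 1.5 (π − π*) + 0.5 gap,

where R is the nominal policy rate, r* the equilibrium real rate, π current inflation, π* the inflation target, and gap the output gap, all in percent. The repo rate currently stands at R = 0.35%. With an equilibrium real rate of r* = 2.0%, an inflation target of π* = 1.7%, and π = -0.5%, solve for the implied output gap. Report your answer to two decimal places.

-0.10%

0.5 gap = 0.35 − 2.0 − 1.7 − 1.5 × ((-0.5) − 1.7) = -0.05
gap = -0.05 / 0.5 = -0.10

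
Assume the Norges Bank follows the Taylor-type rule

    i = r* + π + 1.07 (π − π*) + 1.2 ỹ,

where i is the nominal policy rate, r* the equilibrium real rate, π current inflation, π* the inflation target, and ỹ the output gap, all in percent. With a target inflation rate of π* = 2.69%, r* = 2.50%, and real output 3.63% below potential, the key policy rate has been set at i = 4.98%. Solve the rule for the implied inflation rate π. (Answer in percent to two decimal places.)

4.69%

Output 3.63% below potential → ỹ = -3.63.
Collecting π: i = r* + (1 + 1.07) π − 1.07 π* + 1.2 ỹ
2.07 π = 4.98 − 2.50 + 1.07 × 2.69 − 1.2 × (-3.63) = 9.7143
π = 9.7143 / 2.07 = 4.69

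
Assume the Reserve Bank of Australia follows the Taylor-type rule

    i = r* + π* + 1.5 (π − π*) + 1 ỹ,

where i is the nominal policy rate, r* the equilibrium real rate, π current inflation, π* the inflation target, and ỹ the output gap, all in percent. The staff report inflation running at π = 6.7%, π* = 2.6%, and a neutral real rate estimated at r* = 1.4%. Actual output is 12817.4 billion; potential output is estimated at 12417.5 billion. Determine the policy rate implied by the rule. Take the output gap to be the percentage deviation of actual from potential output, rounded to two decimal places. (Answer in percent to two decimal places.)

Output gap = 100 × (12817.4 − 12417.5) / 12417.5 = 3.22%.
i = 1.40 + 2.60 + 1.5 × (6.70 − 2.60) + 1 × 3.22
   = 1.40 + 2.6 + 6.15 + 3.22 = 13.37

13.37%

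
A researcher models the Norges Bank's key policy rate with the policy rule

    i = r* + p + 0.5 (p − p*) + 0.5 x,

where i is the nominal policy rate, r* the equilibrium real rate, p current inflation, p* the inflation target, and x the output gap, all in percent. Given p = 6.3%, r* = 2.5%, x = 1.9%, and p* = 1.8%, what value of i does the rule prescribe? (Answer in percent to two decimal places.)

12.00%

i = 2.5 + 6.3 + 0.5 × (6.3 − 1.8) + 0.5 × 1.9
   = 2.5 + 6.3 + 2.25 + 0.95 = 12.00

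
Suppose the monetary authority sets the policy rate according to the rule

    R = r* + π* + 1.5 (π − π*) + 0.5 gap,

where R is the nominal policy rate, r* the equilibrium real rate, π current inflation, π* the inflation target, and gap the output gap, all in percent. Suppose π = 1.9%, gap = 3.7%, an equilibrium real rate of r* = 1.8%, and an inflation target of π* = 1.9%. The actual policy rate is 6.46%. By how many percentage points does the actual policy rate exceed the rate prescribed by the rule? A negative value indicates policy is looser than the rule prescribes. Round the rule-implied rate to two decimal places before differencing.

R = 1.8 + 1.9 + 1.5 × (1.9 − 1.9) + 0.5 × 3.7
   = 1.8 + 1.9 + 0 + 1.85 = 5.55
Deviation = 6.46 − 5.55 = 0.91 pp.

0.91 pp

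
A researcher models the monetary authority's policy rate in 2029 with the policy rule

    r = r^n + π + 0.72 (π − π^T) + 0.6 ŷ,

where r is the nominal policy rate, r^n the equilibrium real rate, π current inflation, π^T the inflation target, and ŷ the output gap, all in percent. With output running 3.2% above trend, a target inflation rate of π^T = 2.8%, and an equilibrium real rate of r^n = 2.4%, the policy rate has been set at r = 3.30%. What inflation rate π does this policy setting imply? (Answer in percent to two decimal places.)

0.58%

Output 3.2% above potential → ŷ = 3.2.
Collecting π: r = r^n + (1 + 0.72) π − 0.72 π^T + 0.6 ŷ
1.72 π = 3.30 − 2.4 + 0.72 × 2.8 − 0.6 × 3.2 = 0.996
π = 0.996 / 1.72 = 0.58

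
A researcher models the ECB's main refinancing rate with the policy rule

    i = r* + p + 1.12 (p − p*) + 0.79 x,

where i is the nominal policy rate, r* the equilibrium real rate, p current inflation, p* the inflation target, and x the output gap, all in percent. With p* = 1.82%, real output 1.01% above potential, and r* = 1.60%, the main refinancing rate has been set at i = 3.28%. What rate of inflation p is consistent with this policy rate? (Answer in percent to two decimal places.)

Output 1.01% above potential → x = 1.01.
Collecting p: i = r* + (1 + 1.12) p − 1.12 p* + 0.79 x
2.12 p = 3.28 − 1.60 + 1.12 × 1.82 − 0.79 × 1.01 = 2.9205
p = 2.9205 / 2.12 = 1.38

1.38%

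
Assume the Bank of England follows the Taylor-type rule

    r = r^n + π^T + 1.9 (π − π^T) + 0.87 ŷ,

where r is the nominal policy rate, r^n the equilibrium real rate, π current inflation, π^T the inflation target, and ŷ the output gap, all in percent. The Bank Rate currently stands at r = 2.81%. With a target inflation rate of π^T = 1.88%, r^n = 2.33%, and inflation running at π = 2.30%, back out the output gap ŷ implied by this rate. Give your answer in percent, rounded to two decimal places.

-2.53%

0.87 ŷ = 2.81 − 2.33 − 1.88 − 1.9 × (2.30 − 1.88) = -2.198
ŷ = -2.198 / 0.87 = -2.53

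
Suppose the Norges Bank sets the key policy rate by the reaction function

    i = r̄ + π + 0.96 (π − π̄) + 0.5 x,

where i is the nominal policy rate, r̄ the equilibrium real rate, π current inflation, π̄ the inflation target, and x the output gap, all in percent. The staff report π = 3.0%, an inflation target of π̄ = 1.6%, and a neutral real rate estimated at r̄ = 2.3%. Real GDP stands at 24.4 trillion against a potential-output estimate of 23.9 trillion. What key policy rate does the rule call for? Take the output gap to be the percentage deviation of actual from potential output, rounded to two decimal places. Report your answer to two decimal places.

7.69%

Output gap = 100 × (24.4 − 23.9) / 23.9 = 2.09%.
i = 2.30 + 3.00 + 0.96 × (3.00 − 1.60) + 0.5 × 2.09
   = 2.30 + 3 + 1.344 + 1.045 = 7.69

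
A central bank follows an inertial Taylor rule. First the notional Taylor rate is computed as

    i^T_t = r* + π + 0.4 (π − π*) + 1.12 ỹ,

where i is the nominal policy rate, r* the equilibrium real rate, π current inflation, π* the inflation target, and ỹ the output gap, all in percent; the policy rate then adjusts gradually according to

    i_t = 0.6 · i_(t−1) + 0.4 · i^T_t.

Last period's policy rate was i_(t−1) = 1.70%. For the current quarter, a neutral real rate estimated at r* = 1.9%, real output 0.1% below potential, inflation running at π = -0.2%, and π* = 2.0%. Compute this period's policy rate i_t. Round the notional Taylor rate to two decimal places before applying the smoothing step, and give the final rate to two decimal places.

1.30%

Output 0.1% below potential → ỹ = -0.1.
i^T_t = 1.9 + (-0.2) + 0.4 × (-0.2 − 2.0) + 1.12 × (-0.1)
   = 1.9 − 0.2 − 0.88 − 0.112 = 0.71
i_t = 0.6 × 1.70 + 0.4 × 0.71 = 1.02 + 0.284 = 1.30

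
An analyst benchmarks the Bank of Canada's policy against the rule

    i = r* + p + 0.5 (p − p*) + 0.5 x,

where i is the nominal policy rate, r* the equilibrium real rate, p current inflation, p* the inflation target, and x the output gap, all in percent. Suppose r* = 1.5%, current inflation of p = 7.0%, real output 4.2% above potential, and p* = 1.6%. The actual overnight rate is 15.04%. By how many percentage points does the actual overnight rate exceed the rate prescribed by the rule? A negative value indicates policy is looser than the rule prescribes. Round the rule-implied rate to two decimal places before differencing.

Output 4.2% above potential → x = 4.2.
i = 1.5 + 7.0 + 0.5 × (7.0 − 1.6) + 0.5 × 4.2
   = 1.5 + 7 + 2.7 + 2.1 = 13.30
Deviation = 15.04 − 13.30 = 1.74 pp.

1.74 pp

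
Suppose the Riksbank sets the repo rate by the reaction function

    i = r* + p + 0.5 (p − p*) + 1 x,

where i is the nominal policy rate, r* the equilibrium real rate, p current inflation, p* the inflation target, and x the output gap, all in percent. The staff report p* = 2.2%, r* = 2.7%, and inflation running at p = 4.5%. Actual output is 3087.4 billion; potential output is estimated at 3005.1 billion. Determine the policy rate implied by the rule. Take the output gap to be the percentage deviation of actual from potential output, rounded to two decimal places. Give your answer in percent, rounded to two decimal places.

11.09%

Output gap = 100 × (3087.4 − 3005.1) / 3005.1 = 2.74%.
i = 2.70 + 4.50 + 0.5 × (4.50 − 2.20) + 1 × 2.74
   = 2.70 + 4.5 + 1.15 + 2.74 = 11.09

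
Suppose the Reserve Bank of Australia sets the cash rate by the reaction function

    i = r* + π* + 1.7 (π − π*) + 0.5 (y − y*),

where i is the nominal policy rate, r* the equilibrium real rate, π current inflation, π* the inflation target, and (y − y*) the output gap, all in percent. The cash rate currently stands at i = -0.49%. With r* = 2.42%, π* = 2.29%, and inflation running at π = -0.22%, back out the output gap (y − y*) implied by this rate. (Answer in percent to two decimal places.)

-1.87%

0.5 (y − y*) = -0.49 − 2.42 − 2.29 − 1.7 × ((-0.22) − 2.29) = -0.933
(y − y*) = -0.933 / 0.5 = -1.87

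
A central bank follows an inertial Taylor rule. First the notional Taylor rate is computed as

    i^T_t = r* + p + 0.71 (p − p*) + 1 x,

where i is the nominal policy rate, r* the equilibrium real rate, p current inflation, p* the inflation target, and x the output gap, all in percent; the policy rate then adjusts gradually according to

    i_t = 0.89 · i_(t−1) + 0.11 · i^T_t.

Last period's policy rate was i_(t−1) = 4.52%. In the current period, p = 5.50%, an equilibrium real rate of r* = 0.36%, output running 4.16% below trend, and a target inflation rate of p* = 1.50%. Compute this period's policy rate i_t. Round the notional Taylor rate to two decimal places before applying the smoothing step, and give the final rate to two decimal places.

Output 4.16% below potential → x = -4.16.
i^T_t = 0.36 + 5.50 + 0.71 × (5.50 − 1.50) + 1 × (-4.16)
   = 0.36 + 5.5 + 2.84 − 4.16 = 4.54
i_t = 0.89 × 4.52 + 0.11 × 4.54 = 4.0228 + 0.4994 = 4.52

4.52%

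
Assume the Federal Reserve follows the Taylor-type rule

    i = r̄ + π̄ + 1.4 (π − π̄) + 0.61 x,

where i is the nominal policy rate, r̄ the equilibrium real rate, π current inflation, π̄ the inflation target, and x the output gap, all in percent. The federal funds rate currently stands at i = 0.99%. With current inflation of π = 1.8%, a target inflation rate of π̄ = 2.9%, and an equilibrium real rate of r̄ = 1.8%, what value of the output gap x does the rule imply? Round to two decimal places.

0.61 x = 0.99 − 1.8 − 2.9 − 1.4 × (1.8 − 2.9) = -2.17
x = -2.17 / 0.61 = -3.56

-3.56%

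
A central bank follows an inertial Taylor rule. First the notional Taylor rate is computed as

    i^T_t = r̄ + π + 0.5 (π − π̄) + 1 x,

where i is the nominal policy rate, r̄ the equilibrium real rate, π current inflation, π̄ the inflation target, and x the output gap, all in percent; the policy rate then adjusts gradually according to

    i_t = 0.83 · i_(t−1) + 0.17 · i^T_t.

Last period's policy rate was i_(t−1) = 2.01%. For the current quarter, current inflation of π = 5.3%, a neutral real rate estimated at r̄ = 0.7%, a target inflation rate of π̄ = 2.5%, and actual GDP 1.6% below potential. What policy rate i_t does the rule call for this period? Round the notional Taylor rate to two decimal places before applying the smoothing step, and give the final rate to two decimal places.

2.65%

Output 1.6% below potential → x = -1.6.
i^T_t = 0.7 + 5.3 + 0.5 × (5.3 − 2.5) + 1 × (-1.6)
   = 0.7 + 5.3 + 1.4 − 1.6 = 5.80
i_t = 0.83 × 2.01 + 0.17 × 5.80 = 1.6683 + 0.986 = 2.65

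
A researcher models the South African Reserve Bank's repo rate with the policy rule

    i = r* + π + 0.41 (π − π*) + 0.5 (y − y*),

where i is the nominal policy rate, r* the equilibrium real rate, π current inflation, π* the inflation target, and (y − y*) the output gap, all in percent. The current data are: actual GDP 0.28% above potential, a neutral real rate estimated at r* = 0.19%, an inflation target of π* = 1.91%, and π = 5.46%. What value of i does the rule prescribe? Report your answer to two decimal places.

Output 0.28% above potential → (y − y*) = 0.28.
i = 0.19 + 5.46 + 0.41 × (5.46 − 1.91) + 0.5 × 0.28
   = 0.19 + 5.46 + 1.4555 + 0.14 = 7.25

7.25%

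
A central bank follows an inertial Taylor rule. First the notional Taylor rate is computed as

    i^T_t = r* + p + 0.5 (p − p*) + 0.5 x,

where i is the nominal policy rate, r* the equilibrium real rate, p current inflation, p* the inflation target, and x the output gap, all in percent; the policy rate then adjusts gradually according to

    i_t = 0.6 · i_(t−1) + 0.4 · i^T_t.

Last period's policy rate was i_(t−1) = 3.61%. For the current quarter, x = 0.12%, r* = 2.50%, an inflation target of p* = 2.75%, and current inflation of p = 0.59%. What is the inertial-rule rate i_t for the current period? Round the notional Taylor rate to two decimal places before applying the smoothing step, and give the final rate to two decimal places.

i^T_t = 2.50 + 0.59 + 0.5 × (0.59 − 2.75) + 0.5 × 0.12
   = 2.50 + 0.59 − 1.08 + 0.06 = 2.07
i_t = 0.6 × 3.61 + 0.4 × 2.07 = 2.166 + 0.828 = 2.99

2.99%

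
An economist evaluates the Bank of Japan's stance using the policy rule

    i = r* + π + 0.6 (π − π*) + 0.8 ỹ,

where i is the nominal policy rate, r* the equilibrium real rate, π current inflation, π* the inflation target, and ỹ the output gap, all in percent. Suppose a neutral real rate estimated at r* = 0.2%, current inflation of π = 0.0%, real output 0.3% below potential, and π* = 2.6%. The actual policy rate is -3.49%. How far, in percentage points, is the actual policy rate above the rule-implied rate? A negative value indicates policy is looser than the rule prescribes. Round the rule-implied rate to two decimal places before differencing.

Output 0.3% below potential → ỹ = -0.3.
i = 0.2 + 0.0 + 0.6 × (0.0 − 2.6) + 0.8 × (-0.3)
   = 0.2 + 0 − 1.56 − 0.24 = -1.60
Deviation = -3.49 − (-1.60) = -1.89 pp.

-1.89 pp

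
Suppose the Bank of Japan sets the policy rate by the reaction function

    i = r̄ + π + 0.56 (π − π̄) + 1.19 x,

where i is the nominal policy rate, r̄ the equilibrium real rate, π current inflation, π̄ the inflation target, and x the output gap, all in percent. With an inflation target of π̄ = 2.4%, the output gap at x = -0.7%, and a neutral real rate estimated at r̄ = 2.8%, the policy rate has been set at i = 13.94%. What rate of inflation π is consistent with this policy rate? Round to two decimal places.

8.54%

Collecting π: i = r̄ + (1 + 0.56) π − 0.56 π̄ + 1.19 x
1.56 π = 13.94 − 2.8 + 0.56 × 2.4 − 1.19 × (-0.7) = 13.317
π = 13.317 / 1.56 = 8.54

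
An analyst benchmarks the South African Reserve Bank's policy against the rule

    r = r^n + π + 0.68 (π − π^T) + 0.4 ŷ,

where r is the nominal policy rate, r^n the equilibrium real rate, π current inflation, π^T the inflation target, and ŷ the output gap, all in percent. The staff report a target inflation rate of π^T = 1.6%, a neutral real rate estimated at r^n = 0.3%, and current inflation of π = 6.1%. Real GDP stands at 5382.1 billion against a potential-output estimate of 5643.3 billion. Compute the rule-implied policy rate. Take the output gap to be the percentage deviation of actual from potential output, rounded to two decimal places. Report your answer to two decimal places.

Output gap = 100 × (5382.1 − 5643.3) / 5643.3 = -4.63%.
r = 0.30 + 6.10 + 0.68 × (6.10 − 1.60) + 0.4 × (-4.63)
   = 0.30 + 6.1 + 3.06 − 1.852 = 7.61

7.61%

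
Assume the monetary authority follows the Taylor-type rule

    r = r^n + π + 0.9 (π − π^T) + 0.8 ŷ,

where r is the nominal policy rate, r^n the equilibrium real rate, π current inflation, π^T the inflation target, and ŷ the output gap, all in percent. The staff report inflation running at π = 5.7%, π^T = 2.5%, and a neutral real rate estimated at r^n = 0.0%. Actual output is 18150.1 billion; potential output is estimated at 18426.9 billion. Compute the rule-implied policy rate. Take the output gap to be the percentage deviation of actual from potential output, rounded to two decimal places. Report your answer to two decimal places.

7.38%

Output gap = 100 × (18150.1 − 18426.9) / 18426.9 = -1.50%.
r = 0.00 + 5.70 + 0.9 × (5.70 − 2.50) + 0.8 × (-1.50)
   = 0.00 + 5.7 + 2.88 − 1.2 = 7.38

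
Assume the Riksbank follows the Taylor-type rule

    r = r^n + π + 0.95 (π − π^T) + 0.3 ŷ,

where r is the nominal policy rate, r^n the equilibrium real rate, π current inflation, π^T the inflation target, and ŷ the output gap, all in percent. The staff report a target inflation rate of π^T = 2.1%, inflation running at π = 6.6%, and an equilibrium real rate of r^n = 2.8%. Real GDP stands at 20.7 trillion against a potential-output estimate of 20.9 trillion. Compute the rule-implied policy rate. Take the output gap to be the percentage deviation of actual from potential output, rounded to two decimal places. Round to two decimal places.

13.39%

Output gap = 100 × (20.7 − 20.9) / 20.9 = -0.96%.
r = 2.80 + 6.60 + 0.95 × (6.60 − 2.10) + 0.3 × (-0.96)
   = 2.80 + 6.6 + 4.275 − 0.288 = 13.39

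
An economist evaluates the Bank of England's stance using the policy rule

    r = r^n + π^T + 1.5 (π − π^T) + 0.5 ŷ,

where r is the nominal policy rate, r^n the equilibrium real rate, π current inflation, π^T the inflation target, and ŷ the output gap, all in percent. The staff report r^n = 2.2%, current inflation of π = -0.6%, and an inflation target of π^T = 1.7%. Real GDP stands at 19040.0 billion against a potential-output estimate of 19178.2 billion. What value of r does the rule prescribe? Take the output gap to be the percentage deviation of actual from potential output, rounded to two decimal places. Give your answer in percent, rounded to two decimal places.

0.09%

Output gap = 100 × (19040.0 − 19178.2) / 19178.2 = -0.72%.
r = 2.20 + 1.70 + 1.5 × (-0.60 − 1.70) + 0.5 × (-0.72)
   = 2.20 + 1.7 − 3.45 − 0.36 = 0.09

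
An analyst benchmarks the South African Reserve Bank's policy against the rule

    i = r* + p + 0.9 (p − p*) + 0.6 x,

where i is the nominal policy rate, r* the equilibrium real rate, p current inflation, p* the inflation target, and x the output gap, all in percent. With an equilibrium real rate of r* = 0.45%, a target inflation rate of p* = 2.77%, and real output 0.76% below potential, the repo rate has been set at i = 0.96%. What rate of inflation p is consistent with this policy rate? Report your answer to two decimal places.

1.82%

Output 0.76% below potential → x = -0.76.
Collecting p: i = r* + (1 + 0.9) p − 0.9 p* + 0.6 x
1.9 p = 0.96 − 0.45 + 0.9 × 2.77 − 0.6 × (-0.76) = 3.459
p = 3.459 / 1.9 = 1.82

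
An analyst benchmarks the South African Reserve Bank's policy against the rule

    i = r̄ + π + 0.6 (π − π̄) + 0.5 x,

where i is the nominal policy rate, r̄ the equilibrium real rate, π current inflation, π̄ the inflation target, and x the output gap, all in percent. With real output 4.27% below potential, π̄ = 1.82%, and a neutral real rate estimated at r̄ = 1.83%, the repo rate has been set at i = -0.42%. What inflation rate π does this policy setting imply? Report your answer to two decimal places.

Output 4.27% below potential → x = -4.27.
Collecting π: i = r̄ + (1 + 0.6) π − 0.6 π̄ + 0.5 x
1.6 π = -0.42 − 1.83 + 0.6 × 1.82 − 0.5 × (-4.27) = 0.977
π = 0.977 / 1.6 = 0.61

0.61%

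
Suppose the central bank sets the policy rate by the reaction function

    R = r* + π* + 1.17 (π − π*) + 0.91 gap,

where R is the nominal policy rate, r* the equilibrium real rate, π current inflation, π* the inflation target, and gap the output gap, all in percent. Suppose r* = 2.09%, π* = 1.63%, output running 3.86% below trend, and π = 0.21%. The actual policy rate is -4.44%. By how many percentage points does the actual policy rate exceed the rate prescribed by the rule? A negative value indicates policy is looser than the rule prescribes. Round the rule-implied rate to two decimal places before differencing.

Output 3.86% below potential → gap = -3.86.
R = 2.09 + 1.63 + 1.17 × (0.21 − 1.63) + 0.91 × (-3.86)
   = 2.09 + 1.63 − 1.6614 − 3.5126 = -1.45
Deviation = -4.44 − (-1.45) = -2.99 pp.

-2.99 pp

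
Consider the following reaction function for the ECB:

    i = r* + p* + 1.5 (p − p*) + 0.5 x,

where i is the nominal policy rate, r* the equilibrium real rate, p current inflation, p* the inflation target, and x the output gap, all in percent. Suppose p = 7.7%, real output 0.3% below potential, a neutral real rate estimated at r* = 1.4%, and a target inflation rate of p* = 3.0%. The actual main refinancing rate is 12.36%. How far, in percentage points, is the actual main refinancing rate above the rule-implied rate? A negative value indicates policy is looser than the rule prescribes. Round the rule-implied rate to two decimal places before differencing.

Output 0.3% below potential → x = -0.3.
i = 1.4 + 3.0 + 1.5 × (7.7 − 3.0) + 0.5 × (-0.3)
   = 1.4 + 3 + 7.05 − 0.15 = 11.30
Deviation = 12.36 − 11.30 = 1.06 pp.

1.06 pp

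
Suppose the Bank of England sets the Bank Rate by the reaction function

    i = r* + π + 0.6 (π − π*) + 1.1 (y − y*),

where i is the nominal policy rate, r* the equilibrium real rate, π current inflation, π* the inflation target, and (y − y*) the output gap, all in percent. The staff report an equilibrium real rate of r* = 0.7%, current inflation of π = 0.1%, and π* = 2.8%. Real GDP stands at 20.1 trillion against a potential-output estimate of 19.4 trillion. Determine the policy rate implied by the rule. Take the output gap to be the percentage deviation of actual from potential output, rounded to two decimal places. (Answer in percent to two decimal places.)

3.15%

Output gap = 100 × (20.1 − 19.4) / 19.4 = 3.61%.
i = 0.70 + 0.10 + 0.6 × (0.10 − 2.80) + 1.1 × 3.61
   = 0.70 + 0.1 − 1.62 + 3.971 = 3.15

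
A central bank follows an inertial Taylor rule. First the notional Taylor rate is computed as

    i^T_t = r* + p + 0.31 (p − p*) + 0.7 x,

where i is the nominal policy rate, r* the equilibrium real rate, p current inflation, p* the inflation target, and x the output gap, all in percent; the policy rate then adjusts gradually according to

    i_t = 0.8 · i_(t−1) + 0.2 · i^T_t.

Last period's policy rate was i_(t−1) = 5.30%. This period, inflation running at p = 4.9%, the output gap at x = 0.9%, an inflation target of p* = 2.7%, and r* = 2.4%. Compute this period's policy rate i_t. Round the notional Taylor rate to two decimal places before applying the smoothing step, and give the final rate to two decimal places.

5.96%

i^T_t = 2.4 + 4.9 + 0.31 × (4.9 − 2.7) + 0.7 × 0.9
   = 2.4 + 4.9 + 0.682 + 0.63 = 8.61
i_t = 0.8 × 5.30 + 0.2 × 8.61 = 4.24 + 1.722 = 5.96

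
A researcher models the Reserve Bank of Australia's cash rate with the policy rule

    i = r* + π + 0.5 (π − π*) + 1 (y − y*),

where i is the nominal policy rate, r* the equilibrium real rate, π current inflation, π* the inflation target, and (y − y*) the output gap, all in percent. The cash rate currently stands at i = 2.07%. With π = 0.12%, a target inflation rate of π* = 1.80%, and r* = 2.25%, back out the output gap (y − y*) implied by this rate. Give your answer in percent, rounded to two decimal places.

1 (y − y*) = 2.07 − 2.25 − 0.12 − 0.5 × (0.12 − 1.80) = 0.54
(y − y*) = 0.54 / 1 = 0.54

0.54%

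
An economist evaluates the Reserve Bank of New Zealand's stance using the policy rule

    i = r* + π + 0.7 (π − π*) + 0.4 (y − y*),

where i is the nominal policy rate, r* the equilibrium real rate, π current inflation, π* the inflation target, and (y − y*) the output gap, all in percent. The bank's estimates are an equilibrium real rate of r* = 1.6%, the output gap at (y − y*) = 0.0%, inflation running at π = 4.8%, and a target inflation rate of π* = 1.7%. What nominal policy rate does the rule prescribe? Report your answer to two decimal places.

8.57%

i = 1.6 + 4.8 + 0.7 × (4.8 − 1.7) + 0.4 × 0.0
   = 1.6 + 4.8 + 2.17 + 0 = 8.57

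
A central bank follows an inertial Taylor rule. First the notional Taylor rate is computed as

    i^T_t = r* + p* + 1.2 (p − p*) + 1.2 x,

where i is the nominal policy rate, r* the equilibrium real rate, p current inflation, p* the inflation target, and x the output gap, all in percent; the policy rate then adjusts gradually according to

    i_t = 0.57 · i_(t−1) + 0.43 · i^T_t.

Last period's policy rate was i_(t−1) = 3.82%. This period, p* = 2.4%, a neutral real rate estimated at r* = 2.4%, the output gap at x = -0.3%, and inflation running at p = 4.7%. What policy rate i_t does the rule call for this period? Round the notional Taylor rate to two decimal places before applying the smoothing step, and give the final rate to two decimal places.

i^T_t = 2.4 + 2.4 + 1.2 × (4.7 − 2.4) + 1.2 × (-0.3)
   = 2.4 + 2.4 + 2.76 − 0.36 = 7.20
i_t = 0.57 × 3.82 + 0.43 × 7.20 = 2.1774 + 3.096 = 5.27

5.27%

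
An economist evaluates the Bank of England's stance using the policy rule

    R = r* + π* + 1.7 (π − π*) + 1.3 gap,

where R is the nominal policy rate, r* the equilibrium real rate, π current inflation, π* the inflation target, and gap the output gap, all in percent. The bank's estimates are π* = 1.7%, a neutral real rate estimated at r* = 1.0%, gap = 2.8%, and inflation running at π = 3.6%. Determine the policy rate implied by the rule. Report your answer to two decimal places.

R = 1.0 + 1.7 + 1.7 × (3.6 − 1.7) + 1.3 × 2.8
   = 1.0 + 1.7 + 3.23 + 3.64 = 9.57

9.57%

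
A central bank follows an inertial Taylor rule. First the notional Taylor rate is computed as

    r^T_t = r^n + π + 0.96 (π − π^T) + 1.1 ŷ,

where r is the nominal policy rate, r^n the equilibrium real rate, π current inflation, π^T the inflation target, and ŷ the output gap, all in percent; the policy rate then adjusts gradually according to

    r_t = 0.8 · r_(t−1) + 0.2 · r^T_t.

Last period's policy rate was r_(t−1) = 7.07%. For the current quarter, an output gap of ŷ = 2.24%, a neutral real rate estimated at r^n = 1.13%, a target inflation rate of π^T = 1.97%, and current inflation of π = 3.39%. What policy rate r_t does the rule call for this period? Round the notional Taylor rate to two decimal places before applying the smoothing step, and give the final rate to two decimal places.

7.33%

r^T_t = 1.13 + 3.39 + 0.96 × (3.39 − 1.97) + 1.1 × 2.24
   = 1.13 + 3.39 + 1.3632 + 2.464 = 8.35
r_t = 0.8 × 7.07 + 0.2 × 8.35 = 5.656 + 1.67 = 7.33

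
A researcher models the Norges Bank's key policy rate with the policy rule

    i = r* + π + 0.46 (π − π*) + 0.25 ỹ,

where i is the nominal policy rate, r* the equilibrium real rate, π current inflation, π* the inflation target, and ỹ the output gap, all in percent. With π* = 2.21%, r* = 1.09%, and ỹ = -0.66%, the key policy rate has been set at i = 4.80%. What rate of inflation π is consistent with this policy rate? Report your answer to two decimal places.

3.35%

Collecting π: i = r* + (1 + 0.46) π − 0.46 π* + 0.25 ỹ
1.46 π = 4.80 − 1.09 + 0.46 × 2.21 − 0.25 × (-0.66) = 4.8916
π = 4.8916 / 1.46 = 3.35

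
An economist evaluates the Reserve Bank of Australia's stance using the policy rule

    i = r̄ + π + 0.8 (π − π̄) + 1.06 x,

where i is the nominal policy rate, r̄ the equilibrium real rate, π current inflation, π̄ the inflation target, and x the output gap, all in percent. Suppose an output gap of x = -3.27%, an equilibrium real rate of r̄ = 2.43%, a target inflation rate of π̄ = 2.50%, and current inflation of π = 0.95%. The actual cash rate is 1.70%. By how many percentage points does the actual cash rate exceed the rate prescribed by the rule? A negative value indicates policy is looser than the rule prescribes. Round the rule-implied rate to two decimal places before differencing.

i = 2.43 + 0.95 + 0.8 × (0.95 − 2.50) + 1.06 × (-3.27)
   = 2.43 + 0.95 − 1.24 − 3.4662 = -1.33
Deviation = 1.70 − (-1.33) = 3.03 pp.

3.03 pp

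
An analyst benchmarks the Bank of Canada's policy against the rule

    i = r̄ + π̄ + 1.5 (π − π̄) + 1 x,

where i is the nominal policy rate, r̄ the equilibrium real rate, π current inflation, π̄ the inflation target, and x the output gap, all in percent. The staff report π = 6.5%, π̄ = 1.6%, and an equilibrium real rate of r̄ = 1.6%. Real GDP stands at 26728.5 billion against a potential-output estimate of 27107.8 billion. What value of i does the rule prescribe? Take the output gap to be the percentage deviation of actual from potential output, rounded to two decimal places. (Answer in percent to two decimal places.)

Output gap = 100 × (26728.5 − 27107.8) / 27107.8 = -1.40%.
i = 1.60 + 1.60 + 1.5 × (6.50 − 1.60) + 1 × (-1.40)
   = 1.60 + 1.6 + 7.35 − 1.4 = 9.15

9.15%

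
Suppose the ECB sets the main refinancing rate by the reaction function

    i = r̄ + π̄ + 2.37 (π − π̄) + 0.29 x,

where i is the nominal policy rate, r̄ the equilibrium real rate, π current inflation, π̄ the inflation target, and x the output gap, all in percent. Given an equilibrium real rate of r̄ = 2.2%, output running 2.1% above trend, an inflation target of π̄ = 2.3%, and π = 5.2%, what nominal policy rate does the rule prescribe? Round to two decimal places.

Output 2.1% above potential → x = 2.1.
i = 2.2 + 2.3 + 2.37 × (5.2 − 2.3) + 0.29 × 2.1
   = 2.2 + 2.3 + 6.873 + 0.609 = 11.98

11.98%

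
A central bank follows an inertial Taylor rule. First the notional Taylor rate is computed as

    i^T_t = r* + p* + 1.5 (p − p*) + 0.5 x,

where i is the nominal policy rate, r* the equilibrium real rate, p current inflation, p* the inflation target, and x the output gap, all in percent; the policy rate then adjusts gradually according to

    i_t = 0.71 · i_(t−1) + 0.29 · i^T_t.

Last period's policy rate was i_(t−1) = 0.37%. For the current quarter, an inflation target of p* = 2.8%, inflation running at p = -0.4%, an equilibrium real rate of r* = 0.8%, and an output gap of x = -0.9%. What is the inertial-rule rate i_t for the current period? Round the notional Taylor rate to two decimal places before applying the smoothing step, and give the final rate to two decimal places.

i^T_t = 0.8 + 2.8 + 1.5 × (-0.4 − 2.8) + 0.5 × (-0.9)
   = 0.8 + 2.8 − 4.8 − 0.45 = -1.65
i_t = 0.71 × 0.37 + 0.29 × (-1.65) = 0.2627 − 0.4785 = -0.22

-0.22%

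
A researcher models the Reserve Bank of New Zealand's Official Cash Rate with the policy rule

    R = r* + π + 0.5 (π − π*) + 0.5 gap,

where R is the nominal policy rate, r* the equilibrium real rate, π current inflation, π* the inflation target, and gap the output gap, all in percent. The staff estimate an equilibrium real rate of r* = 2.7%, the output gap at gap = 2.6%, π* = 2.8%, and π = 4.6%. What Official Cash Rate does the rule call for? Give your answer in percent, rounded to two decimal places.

R = 2.7 + 4.6 + 0.5 × (4.6 − 2.8) + 0.5 × 2.6
   = 2.7 + 4.6 + 0.9 + 1.3 = 9.50

9.50%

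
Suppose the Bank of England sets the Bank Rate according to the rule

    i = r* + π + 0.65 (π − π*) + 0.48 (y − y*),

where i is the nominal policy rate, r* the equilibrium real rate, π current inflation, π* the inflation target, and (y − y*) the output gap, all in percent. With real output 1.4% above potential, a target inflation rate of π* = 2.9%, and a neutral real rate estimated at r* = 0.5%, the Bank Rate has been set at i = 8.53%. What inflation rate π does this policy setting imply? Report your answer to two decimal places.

5.60%

Output 1.4% above potential → (y − y*) = 1.4.
Collecting π: i = r* + (1 + 0.65) π − 0.65 π* + 0.48 (y − y*)
1.65 π = 8.53 − 0.5 + 0.65 × 2.9 − 0.48 × 1.4 = 9.243
π = 9.243 / 1.65 = 5.60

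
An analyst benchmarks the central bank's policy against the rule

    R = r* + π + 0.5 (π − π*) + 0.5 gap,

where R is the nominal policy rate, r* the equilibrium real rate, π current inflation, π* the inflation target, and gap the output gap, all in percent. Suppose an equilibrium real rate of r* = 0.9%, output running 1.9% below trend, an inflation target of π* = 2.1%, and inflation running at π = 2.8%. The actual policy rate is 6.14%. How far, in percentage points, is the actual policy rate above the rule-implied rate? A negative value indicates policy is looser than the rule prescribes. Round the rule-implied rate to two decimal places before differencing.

Output 1.9% below potential → gap = -1.9.
R = 0.9 + 2.8 + 0.5 × (2.8 − 2.1) + 0.5 × (-1.9)
   = 0.9 + 2.8 + 0.35 − 0.95 = 3.10
Deviation = 6.14 − 3.10 = 3.04 pp.

3.04 pp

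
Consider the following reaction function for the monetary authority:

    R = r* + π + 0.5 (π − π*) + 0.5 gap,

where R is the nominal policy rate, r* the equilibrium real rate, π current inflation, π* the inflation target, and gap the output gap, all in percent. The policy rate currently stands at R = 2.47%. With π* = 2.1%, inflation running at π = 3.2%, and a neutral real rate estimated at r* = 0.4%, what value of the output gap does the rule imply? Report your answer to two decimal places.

-3.36%

0.5 gap = 2.47 − 0.4 − 3.2 − 0.5 × (3.2 − 2.1) = -1.68
gap = -1.68 / 0.5 = -3.36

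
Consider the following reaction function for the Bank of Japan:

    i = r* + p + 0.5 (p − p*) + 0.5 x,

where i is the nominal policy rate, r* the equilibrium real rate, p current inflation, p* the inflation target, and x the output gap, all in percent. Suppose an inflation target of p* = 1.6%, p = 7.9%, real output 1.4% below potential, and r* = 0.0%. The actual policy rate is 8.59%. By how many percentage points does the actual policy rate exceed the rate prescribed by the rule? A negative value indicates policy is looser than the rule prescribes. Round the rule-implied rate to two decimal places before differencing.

Output 1.4% below potential → x = -1.4.
i = 0.0 + 7.9 + 0.5 × (7.9 − 1.6) + 0.5 × (-1.4)
   = 0.0 + 7.9 + 3.15 − 0.7 = 10.35
Deviation = 8.59 − 10.35 = -1.76 pp.

-1.76 pp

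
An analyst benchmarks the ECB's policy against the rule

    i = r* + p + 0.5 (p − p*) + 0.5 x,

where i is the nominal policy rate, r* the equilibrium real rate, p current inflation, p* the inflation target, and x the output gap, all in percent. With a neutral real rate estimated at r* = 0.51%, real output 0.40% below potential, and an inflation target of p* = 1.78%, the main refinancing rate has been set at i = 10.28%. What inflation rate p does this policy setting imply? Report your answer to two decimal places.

7.24%

Output 0.40% below potential → x = -0.40.
Collecting p: i = r* + (1 + 0.5) p − 0.5 p* + 0.5 x
1.5 p = 10.28 − 0.51 + 0.5 × 1.78 − 0.5 × (-0.40) = 10.86
p = 10.86 / 1.5 = 7.24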